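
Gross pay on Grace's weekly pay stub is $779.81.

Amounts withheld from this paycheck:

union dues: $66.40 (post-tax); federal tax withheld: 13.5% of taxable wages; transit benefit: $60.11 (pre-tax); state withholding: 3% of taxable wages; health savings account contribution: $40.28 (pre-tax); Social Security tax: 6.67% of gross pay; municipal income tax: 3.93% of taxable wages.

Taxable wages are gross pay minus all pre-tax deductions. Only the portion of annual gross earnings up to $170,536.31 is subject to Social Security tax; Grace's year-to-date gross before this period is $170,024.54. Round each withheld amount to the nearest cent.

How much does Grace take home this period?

Transit benefit: $60.11
Health savings account contribution: $40.28
Pre-tax total = $60.11 + $40.28 = $100.39
Taxable wages = $779.81 − $100.39 = $679.42
Municipal income tax: $679.42 × 0.0393 = $26.70
State withholding: $679.42 × 0.03 = $20.38
Federal tax withheld: $679.42 × 0.135 = $91.72
Social Security tax: only $170,536.31 − $170,024.54 = $511.77 of this check is subject → $511.77 × 0.0667 = $34.14
Union dues: $66.40
Total deductions = $60.11 + $40.28 + $26.70 + $20.38 + $91.72 + $34.14 + $66.40 = $339.73
Net pay = $779.81 − $339.73 = $440.08

$440.08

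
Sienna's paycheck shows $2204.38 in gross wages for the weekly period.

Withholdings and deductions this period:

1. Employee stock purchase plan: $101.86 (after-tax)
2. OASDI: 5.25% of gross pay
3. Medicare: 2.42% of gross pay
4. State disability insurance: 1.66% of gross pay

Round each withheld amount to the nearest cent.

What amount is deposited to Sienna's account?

State disability insurance: $2204.38 × 0.0166 = $36.59
Medicare: $2204.38 × 0.0242 = $53.35
OASDI: $2204.38 × 0.0525 = $115.73
Employee stock purchase plan: $101.86
Total deductions = $36.59 + $53.35 + $115.73 + $101.86 = $307.53
Net pay = $2204.38 − $307.53 = $1896.85

$1896.85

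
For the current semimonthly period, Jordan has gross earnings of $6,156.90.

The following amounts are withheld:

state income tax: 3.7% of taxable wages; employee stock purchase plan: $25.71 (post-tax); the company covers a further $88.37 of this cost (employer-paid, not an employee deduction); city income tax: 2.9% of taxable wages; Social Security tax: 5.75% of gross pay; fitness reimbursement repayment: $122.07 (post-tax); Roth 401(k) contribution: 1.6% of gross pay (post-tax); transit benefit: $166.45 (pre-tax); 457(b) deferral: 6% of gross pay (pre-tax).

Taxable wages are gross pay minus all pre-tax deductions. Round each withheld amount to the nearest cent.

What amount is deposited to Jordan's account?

$4,649.74

Transit benefit: $166.45
457(b) deferral: $6,156.90 × 0.06 = $369.41
Pre-tax total = $166.45 + $369.41 = $535.86
Taxable wages = $6,156.90 − $535.86 = $5,621.04
City income tax: $5,621.04 × 0.029 = $163.01
State income tax: $5,621.04 × 0.037 = $207.98
Social Security tax: $6,156.90 × 0.0575 = $354.02
Fitness reimbursement repayment: $122.07
Roth 401(k) contribution: $6,156.90 × 0.016 = $98.51
Employee stock purchase plan: $25.71
(Employer's $88.37 toward employee stock purchase plan is not withheld from the employee.)
Total deductions = $166.45 + $369.41 + $163.01 + $207.98 + $354.02 + $122.07 + $98.51 + $25.71 = $1,507.16
Net pay = $6,156.90 − $1,507.16 = $4,649.74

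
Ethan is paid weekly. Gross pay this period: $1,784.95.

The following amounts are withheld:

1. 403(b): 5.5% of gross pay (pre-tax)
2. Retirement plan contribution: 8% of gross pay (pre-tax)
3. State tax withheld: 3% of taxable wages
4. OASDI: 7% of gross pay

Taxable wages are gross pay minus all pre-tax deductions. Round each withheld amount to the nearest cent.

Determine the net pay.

$1,372.71

403(b): $1,784.95 × 0.055 = $98.17
Retirement plan contribution: $1,784.95 × 0.08 = $142.80
Pre-tax total = $98.17 + $142.80 = $240.97
Taxable wages = $1,784.95 − $240.97 = $1,543.98
State tax withheld: $1,543.98 × 0.03 = $46.32
OASDI: $1,784.95 × 0.07 = $124.95
Total deductions = $98.17 + $142.80 + $46.32 + $124.95 = $412.24
Net pay = $1,784.95 − $412.24 = $1,372.71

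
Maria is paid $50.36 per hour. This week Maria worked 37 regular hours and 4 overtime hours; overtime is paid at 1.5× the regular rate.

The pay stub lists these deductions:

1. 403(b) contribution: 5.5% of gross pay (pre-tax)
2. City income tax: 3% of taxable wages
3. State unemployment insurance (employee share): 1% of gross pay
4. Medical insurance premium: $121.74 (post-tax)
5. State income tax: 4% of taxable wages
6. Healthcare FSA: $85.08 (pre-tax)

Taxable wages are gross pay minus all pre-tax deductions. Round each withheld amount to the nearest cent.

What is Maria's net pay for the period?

Regular pay: 37 × $50.36 = $1863.32
Overtime pay: 4 × $50.36 × 1.5 = $302.16
Gross pay = $1863.32 + $302.16 = $2165.48
403(b) contribution: $2165.48 × 0.055 = $119.10
Healthcare FSA: $85.08
Pre-tax total = $119.10 + $85.08 = $204.18
Taxable wages = $2165.48 − $204.18 = $1961.30
City income tax: $1961.30 × 0.03 = $58.84
State income tax: $1961.30 × 0.04 = $78.45
State unemployment insurance (employee share): $2165.48 × 0.01 = $21.65
Medical insurance premium: $121.74
Total deductions = $119.10 + $85.08 + $58.84 + $78.45 + $21.65 + $121.74 = $484.86
Net pay = $2165.48 − $484.86 = $1680.62

$1680.62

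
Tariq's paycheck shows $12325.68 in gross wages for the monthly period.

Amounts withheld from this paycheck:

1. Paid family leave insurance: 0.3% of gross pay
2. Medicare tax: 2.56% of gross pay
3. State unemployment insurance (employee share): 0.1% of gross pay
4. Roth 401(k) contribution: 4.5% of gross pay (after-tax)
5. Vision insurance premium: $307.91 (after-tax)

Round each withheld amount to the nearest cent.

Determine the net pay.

Medicare tax: $12325.68 × 0.0256 = $315.54
State unemployment insurance (employee share): $12325.68 × 0.001 = $12.33
Paid family leave insurance: $12325.68 × 0.003 = $36.98
Roth 401(k) contribution: $12325.68 × 0.045 = $554.66
Vision insurance premium: $307.91
Total deductions = $315.54 + $12.33 + $36.98 + $554.66 + $307.91 = $1227.42
Net pay = $12325.68 − $1227.42 = $11098.26

$11098.26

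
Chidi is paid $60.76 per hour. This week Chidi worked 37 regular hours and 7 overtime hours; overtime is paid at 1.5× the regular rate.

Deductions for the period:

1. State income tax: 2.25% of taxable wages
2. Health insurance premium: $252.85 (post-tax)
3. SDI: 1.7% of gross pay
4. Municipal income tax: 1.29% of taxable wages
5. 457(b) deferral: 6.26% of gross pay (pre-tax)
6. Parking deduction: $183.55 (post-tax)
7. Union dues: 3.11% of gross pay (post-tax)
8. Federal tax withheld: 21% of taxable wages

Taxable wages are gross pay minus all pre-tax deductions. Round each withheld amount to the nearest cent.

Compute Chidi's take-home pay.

$1,466.30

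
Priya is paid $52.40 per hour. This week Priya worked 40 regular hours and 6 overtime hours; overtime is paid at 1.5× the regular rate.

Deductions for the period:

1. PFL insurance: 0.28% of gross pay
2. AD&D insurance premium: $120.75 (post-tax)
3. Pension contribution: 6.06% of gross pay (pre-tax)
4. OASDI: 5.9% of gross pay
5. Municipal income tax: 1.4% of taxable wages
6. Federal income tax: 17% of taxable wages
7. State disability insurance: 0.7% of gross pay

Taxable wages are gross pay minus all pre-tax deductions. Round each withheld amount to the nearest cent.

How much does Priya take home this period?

$1670.79

Regular pay: 40 × $52.40 = $2096.00
Overtime pay: 6 × $52.40 × 1.5 = $471.60
Gross pay = $2096.00 + $471.60 = $2567.60
Pension contribution: $2567.60 × 0.0606 = $155.60
Taxable wages = $2567.60 − $155.60 = $2412.00
Federal income tax: $2412.00 × 0.17 = $410.04
Municipal income tax: $2412.00 × 0.014 = $33.77
State disability insurance: $2567.60 × 0.007 = $17.97
PFL insurance: $2567.60 × 0.0028 = $7.19
OASDI: $2567.60 × 0.059 = $151.49
AD&D insurance premium: $120.75
Total deductions = $155.60 + $410.04 + $33.77 + $17.97 + $7.19 + $151.49 + $120.75 = $896.81
Net pay = $2567.60 − $896.81 = $1670.79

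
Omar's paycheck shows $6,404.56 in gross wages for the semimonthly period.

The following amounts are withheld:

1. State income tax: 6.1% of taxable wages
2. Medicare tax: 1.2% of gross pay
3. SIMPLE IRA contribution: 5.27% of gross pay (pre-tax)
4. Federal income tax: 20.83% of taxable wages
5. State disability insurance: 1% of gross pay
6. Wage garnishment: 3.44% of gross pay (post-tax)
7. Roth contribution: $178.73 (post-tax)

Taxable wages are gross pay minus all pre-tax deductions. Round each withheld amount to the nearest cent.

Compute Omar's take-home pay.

SIMPLE IRA contribution: $6,404.56 × 0.0527 = $337.52
Taxable wages = $6,404.56 − $337.52 = $6,067.04
Federal income tax: $6,067.04 × 0.2083 = $1,263.76
State income tax: $6,067.04 × 0.061 = $370.09
State disability insurance: $6,404.56 × 0.01 = $64.05
Medicare tax: $6,404.56 × 0.012 = $76.85
Wage garnishment: $6,404.56 × 0.0344 = $220.32
Roth contribution: $178.73
Total deductions = $337.52 + $1,263.76 + $370.09 + $64.05 + $76.85 + $220.32 + $178.73 = $2,511.32
Net pay = $6,404.56 − $2,511.32 = $3,893.24

$3,893.24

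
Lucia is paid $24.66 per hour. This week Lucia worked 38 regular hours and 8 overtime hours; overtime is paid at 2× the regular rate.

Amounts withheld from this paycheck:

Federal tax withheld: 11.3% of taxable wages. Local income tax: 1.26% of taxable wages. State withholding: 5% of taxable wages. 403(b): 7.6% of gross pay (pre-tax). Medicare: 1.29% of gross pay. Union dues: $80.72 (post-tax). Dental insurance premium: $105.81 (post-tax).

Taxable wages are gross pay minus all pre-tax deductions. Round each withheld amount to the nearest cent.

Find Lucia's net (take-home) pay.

Regular pay: 38 × $24.66 = $937.08
Overtime pay: 8 × $24.66 × 2 = $394.56
Gross pay = $937.08 + $394.56 = $1331.64
403(b): $1331.64 × 0.076 = $101.20
Taxable wages = $1331.64 − $101.20 = $1230.44
State withholding: $1230.44 × 0.05 = $61.52
Federal tax withheld: $1230.44 × 0.113 = $139.04
Local income tax: $1230.44 × 0.0126 = $15.50
Medicare: $1331.64 × 0.0129 = $17.18
Union dues: $80.72
Dental insurance premium: $105.81
Total deductions = $101.20 + $61.52 + $139.04 + $15.50 + $17.18 + $80.72 + $105.81 = $520.97
Net pay = $1331.64 − $520.97 = $810.67

$810.67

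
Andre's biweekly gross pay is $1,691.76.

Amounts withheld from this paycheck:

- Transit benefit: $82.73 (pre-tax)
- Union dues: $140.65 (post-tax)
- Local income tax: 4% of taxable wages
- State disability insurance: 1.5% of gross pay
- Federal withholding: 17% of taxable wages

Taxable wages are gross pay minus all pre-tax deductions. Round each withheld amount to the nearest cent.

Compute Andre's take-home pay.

Transit benefit: $82.73
Taxable wages = $1,691.76 − $82.73 = $1,609.03
Federal withholding: $1,609.03 × 0.17 = $273.54
Local income tax: $1,609.03 × 0.04 = $64.36
State disability insurance: $1,691.76 × 0.015 = $25.38
Union dues: $140.65
Total deductions = $82.73 + $273.54 + $64.36 + $25.38 + $140.65 = $586.66
Net pay = $1,691.76 − $586.66 = $1,105.10

$1,105.10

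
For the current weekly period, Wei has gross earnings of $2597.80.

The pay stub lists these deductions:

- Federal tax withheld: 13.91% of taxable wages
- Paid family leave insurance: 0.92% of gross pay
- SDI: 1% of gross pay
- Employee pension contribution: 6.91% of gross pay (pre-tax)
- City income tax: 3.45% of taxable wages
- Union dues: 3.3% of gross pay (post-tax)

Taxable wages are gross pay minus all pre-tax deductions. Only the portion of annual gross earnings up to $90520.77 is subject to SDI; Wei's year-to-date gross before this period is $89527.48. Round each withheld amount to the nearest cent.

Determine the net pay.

$1878.92

Employee pension contribution: $2597.80 × 0.0691 = $179.51
Taxable wages = $2597.80 − $179.51 = $2418.29
Federal tax withheld: $2418.29 × 0.1391 = $336.38
City income tax: $2418.29 × 0.0345 = $83.43
Paid family leave insurance: $2597.80 × 0.0092 = $23.90
SDI: only $90520.77 − $89527.48 = $993.29 of this check is subject → $993.29 × 0.01 = $9.93
Union dues: $2597.80 × 0.033 = $85.73
Total deductions = $179.51 + $336.38 + $83.43 + $23.90 + $9.93 + $85.73 = $718.88
Net pay = $2597.80 − $718.88 = $1878.92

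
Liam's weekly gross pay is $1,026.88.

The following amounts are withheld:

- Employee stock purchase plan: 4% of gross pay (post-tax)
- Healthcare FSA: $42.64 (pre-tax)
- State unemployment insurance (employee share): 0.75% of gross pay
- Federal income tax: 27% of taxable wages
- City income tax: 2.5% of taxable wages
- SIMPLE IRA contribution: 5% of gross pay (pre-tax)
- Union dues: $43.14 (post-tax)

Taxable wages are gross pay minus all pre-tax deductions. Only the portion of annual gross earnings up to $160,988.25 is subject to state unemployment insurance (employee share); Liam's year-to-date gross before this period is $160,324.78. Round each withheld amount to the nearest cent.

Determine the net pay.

SIMPLE IRA contribution: $1,026.88 × 0.05 = $51.34
Healthcare FSA: $42.64
Pre-tax total = $51.34 + $42.64 = $93.98
Taxable wages = $1,026.88 − $93.98 = $932.90
Federal income tax: $932.90 × 0.27 = $251.88
City income tax: $932.90 × 0.025 = $23.32
State unemployment insurance (employee share): only $160,988.25 − $160,324.78 = $663.47 of this check is subject → $663.47 × 0.0075 = $4.98
Union dues: $43.14
Employee stock purchase plan: $1,026.88 × 0.04 = $41.08
Total deductions = $51.34 + $42.64 + $251.88 + $23.32 + $4.98 + $43.14 + $41.08 = $458.38
Net pay = $1,026.88 − $458.38 = $568.50

$568.50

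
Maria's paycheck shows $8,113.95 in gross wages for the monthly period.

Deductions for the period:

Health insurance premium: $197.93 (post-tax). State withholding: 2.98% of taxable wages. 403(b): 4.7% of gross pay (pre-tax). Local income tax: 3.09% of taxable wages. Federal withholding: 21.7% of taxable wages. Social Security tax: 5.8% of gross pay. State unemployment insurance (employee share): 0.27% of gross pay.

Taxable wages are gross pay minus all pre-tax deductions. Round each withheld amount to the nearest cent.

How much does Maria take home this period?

$4,894.80

403(b): $8,113.95 × 0.047 = $381.36
Taxable wages = $8,113.95 − $381.36 = $7,732.59
Local income tax: $7,732.59 × 0.0309 = $238.94
State withholding: $7,732.59 × 0.0298 = $230.43
Federal withholding: $7,732.59 × 0.217 = $1,677.97
Social Security tax: $8,113.95 × 0.058 = $470.61
State unemployment insurance (employee share): $8,113.95 × 0.0027 = $21.91
Health insurance premium: $197.93
Total deductions = $381.36 + $238.94 + $230.43 + $1,677.97 + $470.61 + $21.91 + $197.93 = $3,219.15
Net pay = $8,113.95 − $3,219.15 = $4,894.80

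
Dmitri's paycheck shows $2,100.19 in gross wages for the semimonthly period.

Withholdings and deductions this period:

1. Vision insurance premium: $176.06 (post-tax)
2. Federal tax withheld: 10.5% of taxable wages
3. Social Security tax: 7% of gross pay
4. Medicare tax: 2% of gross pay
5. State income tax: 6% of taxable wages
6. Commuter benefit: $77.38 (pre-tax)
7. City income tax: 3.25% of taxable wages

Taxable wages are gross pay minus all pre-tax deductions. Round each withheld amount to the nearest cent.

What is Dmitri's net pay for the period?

$1,258.23

Commuter benefit: $77.38
Taxable wages = $2,100.19 − $77.38 = $2,022.81
State income tax: $2,022.81 × 0.06 = $121.37
Federal tax withheld: $2,022.81 × 0.105 = $212.40
City income tax: $2,022.81 × 0.0325 = $65.74
Medicare tax: $2,100.19 × 0.02 = $42.00
Social Security tax: $2,100.19 × 0.07 = $147.01
Vision insurance premium: $176.06
Total deductions = $77.38 + $121.37 + $212.40 + $65.74 + $42.00 + $147.01 + $176.06 = $841.96
Net pay = $2,100.19 − $841.96 = $1,258.23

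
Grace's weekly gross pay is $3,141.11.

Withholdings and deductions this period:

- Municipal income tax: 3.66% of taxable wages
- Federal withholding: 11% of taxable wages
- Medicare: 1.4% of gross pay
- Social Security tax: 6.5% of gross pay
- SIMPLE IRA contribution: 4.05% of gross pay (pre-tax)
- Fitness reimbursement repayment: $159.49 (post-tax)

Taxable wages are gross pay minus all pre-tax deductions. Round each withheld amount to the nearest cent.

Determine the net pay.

$2,164.42

SIMPLE IRA contribution: $3,141.11 × 0.0405 = $127.21
Taxable wages = $3,141.11 − $127.21 = $3,013.90
Municipal income tax: $3,013.90 × 0.0366 = $110.31
Federal withholding: $3,013.90 × 0.11 = $331.53
Medicare: $3,141.11 × 0.014 = $43.98
Social Security tax: $3,141.11 × 0.065 = $204.17
Fitness reimbursement repayment: $159.49
Total deductions = $127.21 + $110.31 + $331.53 + $43.98 + $204.17 + $159.49 = $976.69
Net pay = $3,141.11 − $976.69 = $2,164.42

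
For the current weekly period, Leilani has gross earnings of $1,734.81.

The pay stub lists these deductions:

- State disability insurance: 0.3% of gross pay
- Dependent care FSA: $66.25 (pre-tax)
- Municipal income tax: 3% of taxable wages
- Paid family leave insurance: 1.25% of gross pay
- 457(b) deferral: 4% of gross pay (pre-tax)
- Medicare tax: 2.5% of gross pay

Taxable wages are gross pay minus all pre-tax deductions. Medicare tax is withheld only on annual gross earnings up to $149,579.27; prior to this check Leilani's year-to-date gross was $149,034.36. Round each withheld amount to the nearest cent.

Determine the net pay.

$1,510.68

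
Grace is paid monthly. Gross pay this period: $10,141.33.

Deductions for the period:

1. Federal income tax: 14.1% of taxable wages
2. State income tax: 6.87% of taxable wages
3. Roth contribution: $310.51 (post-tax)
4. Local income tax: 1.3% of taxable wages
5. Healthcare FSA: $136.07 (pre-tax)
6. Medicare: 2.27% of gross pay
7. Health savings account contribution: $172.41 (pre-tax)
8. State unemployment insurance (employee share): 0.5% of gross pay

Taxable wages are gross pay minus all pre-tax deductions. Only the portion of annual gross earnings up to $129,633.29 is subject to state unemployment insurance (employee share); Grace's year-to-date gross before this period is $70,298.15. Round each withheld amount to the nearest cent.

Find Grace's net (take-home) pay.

$7,051.64

Health savings account contribution: $172.41
Healthcare FSA: $136.07
Pre-tax total = $172.41 + $136.07 = $308.48
Taxable wages = $10,141.33 − $308.48 = $9,832.85
Local income tax: $9,832.85 × 0.013 = $127.83
State income tax: $9,832.85 × 0.0687 = $675.52
Federal income tax: $9,832.85 × 0.141 = $1,386.43
Medicare: $10,141.33 × 0.0227 = $230.21
State unemployment insurance (employee share): cap not yet reached, full $10,141.33 is subject → $10,141.33 × 0.005 = $50.71
Roth contribution: $310.51
Total deductions = $172.41 + $136.07 + $127.83 + $675.52 + $1,386.43 + $230.21 + $50.71 + $310.51 = $3,089.69
Net pay = $10,141.33 − $3,089.69 = $7,051.64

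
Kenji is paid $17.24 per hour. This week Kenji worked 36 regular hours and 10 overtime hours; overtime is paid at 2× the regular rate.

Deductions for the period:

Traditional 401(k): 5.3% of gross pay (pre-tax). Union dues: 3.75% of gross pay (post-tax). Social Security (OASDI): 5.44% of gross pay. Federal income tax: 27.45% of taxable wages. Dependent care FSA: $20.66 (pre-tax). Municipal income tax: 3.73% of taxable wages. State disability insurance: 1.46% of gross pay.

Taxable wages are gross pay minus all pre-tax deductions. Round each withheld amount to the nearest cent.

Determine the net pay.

Regular pay: 36 × $17.24 = $620.64
Overtime pay: 10 × $17.24 × 2 = $344.80
Gross pay = $620.64 + $344.80 = $965.44
Dependent care FSA: $20.66
Traditional 401(k): $965.44 × 0.053 = $51.17
Pre-tax total = $20.66 + $51.17 = $71.83
Taxable wages = $965.44 − $71.83 = $893.61
Municipal income tax: $893.61 × 0.0373 = $33.33
Federal income tax: $893.61 × 0.2745 = $245.30
State disability insurance: $965.44 × 0.0146 = $14.10
Social Security (OASDI): $965.44 × 0.0544 = $52.52
Union dues: $965.44 × 0.0375 = $36.20
Total deductions = $20.66 + $51.17 + $33.33 + $245.30 + $14.10 + $52.52 + $36.20 = $453.28
Net pay = $965.44 − $453.28 = $512.16

$512.16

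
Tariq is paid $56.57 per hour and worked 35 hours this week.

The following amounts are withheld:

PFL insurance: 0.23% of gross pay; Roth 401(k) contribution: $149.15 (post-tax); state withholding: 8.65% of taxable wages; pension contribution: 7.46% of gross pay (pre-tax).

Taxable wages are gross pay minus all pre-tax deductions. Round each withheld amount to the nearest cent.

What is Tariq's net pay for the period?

$1,520.06

Gross pay: 35 × $56.57 = $1,979.95
Pension contribution: $1,979.95 × 0.0746 = $147.70
Taxable wages = $1,979.95 − $147.70 = $1,832.25
State withholding: $1,832.25 × 0.0865 = $158.49
PFL insurance: $1,979.95 × 0.0023 = $4.55
Roth 401(k) contribution: $149.15
Total deductions = $147.70 + $158.49 + $4.55 + $149.15 = $459.89
Net pay = $1,979.95 − $459.89 = $1,520.06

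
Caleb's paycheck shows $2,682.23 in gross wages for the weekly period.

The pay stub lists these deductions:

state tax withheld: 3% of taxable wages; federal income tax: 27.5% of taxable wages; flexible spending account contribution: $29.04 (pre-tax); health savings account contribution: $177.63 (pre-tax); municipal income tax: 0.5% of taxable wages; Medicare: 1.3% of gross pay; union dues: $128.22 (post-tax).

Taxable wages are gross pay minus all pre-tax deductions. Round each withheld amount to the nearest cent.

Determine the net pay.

$1,545.04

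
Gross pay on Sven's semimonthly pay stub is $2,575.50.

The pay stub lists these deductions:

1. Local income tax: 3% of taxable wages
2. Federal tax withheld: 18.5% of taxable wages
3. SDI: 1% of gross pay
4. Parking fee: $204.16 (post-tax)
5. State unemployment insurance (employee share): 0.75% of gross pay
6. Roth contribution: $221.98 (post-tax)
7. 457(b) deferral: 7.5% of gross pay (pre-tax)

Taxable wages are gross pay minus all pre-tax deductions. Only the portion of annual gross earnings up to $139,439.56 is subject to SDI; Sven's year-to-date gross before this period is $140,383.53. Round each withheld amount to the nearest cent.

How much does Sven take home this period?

457(b) deferral: $2,575.50 × 0.075 = $193.16
Taxable wages = $2,575.50 − $193.16 = $2,382.34
Federal tax withheld: $2,382.34 × 0.185 = $440.73
Local income tax: $2,382.34 × 0.03 = $71.47
State unemployment insurance (employee share): $2,575.50 × 0.0075 = $19.32
SDI: annual cap $139,439.56 already reached (YTD $140,383.53), so $0.00
Roth contribution: $221.98
Parking fee: $204.16
Total deductions = $193.16 + $440.73 + $71.47 + $19.32 + $0.00 + $221.98 + $204.16 = $1,150.82
Net pay = $2,575.50 − $1,150.82 = $1,424.68

$1,424.68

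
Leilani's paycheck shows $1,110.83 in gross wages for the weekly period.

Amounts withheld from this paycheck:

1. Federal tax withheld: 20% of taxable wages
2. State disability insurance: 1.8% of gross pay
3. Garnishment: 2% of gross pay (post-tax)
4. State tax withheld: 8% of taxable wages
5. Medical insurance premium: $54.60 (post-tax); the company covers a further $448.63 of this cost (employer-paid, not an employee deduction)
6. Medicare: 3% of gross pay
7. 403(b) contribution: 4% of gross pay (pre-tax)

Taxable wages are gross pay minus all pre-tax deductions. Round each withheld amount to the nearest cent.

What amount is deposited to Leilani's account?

403(b) contribution: $1,110.83 × 0.04 = $44.43
Taxable wages = $1,110.83 − $44.43 = $1,066.40
Federal tax withheld: $1,066.40 × 0.2 = $213.28
State tax withheld: $1,066.40 × 0.08 = $85.31
Medicare: $1,110.83 × 0.03 = $33.32
State disability insurance: $1,110.83 × 0.018 = $19.99
Garnishment: $1,110.83 × 0.02 = $22.22
Medical insurance premium: $54.60
(Employer's $448.63 toward medical insurance premium is not withheld from the employee.)
Total deductions = $44.43 + $213.28 + $85.31 + $33.32 + $19.99 + $22.22 + $54.60 = $473.15
Net pay = $1,110.83 − $473.15 = $637.68

$637.68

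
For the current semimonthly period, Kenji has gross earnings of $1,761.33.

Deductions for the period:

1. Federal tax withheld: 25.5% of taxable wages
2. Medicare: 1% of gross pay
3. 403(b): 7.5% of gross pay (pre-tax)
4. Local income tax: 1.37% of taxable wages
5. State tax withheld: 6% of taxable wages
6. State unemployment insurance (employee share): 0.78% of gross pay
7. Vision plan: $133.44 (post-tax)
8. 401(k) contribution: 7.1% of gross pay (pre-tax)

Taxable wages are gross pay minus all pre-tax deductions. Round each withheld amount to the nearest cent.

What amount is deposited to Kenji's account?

403(b): $1,761.33 × 0.075 = $132.10
401(k) contribution: $1,761.33 × 0.071 = $125.05
Pre-tax total = $132.10 + $125.05 = $257.15
Taxable wages = $1,761.33 − $257.15 = $1,504.18
Local income tax: $1,504.18 × 0.0137 = $20.61
Federal tax withheld: $1,504.18 × 0.255 = $383.57
State tax withheld: $1,504.18 × 0.06 = $90.25
State unemployment insurance (employee share): $1,761.33 × 0.0078 = $13.74
Medicare: $1,761.33 × 0.01 = $17.61
Vision plan: $133.44
Total deductions = $132.10 + $125.05 + $20.61 + $383.57 + $90.25 + $13.74 + $17.61 + $133.44 = $916.37
Net pay = $1,761.33 − $916.37 = $844.96

$844.96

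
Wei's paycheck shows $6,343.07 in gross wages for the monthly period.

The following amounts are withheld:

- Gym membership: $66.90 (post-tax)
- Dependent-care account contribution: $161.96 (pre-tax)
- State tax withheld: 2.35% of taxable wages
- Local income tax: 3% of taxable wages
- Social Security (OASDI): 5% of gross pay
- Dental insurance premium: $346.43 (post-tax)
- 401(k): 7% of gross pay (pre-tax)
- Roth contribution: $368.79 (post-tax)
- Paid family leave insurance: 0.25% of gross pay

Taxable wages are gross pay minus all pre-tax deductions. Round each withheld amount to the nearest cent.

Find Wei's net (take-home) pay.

$4,315.04

Dependent-care account contribution: $161.96
401(k): $6,343.07 × 0.07 = $444.01
Pre-tax total = $161.96 + $444.01 = $605.97
Taxable wages = $6,343.07 − $605.97 = $5,737.10
Local income tax: $5,737.10 × 0.03 = $172.11
State tax withheld: $5,737.10 × 0.0235 = $134.82
Social Security (OASDI): $6,343.07 × 0.05 = $317.15
Paid family leave insurance: $6,343.07 × 0.0025 = $15.86
Roth contribution: $368.79
Dental insurance premium: $346.43
Gym membership: $66.90
Total deductions = $161.96 + $444.01 + $172.11 + $134.82 + $317.15 + $15.86 + $368.79 + $346.43 + $66.90 = $2,028.03
Net pay = $6,343.07 − $2,028.03 = $4,315.04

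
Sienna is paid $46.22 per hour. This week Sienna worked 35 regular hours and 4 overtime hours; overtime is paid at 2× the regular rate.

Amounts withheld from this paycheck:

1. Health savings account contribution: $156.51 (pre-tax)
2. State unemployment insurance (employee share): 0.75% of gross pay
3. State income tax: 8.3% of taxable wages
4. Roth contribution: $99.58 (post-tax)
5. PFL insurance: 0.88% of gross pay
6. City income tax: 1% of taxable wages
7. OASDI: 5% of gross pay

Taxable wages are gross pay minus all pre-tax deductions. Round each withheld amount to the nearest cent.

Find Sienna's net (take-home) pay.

$1,429.32

Regular pay: 35 × $46.22 = $1,617.70
Overtime pay: 4 × $46.22 × 2 = $369.76
Gross pay = $1,617.70 + $369.76 = $1,987.46
Health savings account contribution: $156.51
Taxable wages = $1,987.46 − $156.51 = $1,830.95
State income tax: $1,830.95 × 0.083 = $151.97
City income tax: $1,830.95 × 0.01 = $18.31
OASDI: $1,987.46 × 0.05 = $99.37
State unemployment insurance (employee share): $1,987.46 × 0.0075 = $14.91
PFL insurance: $1,987.46 × 0.0088 = $17.49
Roth contribution: $99.58
Total deductions = $156.51 + $151.97 + $18.31 + $99.37 + $14.91 + $17.49 + $99.58 = $558.14
Net pay = $1,987.46 − $558.14 = $1,429.32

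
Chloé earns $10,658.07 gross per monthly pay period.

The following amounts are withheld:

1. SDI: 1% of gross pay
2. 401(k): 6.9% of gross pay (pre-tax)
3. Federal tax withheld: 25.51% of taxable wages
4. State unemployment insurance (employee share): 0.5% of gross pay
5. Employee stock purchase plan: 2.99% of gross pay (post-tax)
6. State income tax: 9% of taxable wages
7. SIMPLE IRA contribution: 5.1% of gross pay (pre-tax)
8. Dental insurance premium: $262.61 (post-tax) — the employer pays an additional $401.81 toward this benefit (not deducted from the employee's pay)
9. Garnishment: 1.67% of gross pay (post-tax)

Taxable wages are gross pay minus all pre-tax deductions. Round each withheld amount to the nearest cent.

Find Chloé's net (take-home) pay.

$5,223.22

401(k): $10,658.07 × 0.069 = $735.41
SIMPLE IRA contribution: $10,658.07 × 0.051 = $543.56
Pre-tax total = $735.41 + $543.56 = $1,278.97
Taxable wages = $10,658.07 − $1,278.97 = $9,379.10
Federal tax withheld: $9,379.10 × 0.2551 = $2,392.61
State income tax: $9,379.10 × 0.09 = $844.12
SDI: $10,658.07 × 0.01 = $106.58
State unemployment insurance (employee share): $10,658.07 × 0.005 = $53.29
Garnishment: $10,658.07 × 0.0167 = $177.99
Employee stock purchase plan: $10,658.07 × 0.0299 = $318.68
Dental insurance premium: $262.61
(Employer's $401.81 toward dental insurance premium is not withheld from the employee.)
Total deductions = $735.41 + $543.56 + $2,392.61 + $844.12 + $106.58 + $53.29 + $177.99 + $318.68 + $262.61 = $5,434.85
Net pay = $10,658.07 − $5,434.85 = $5,223.22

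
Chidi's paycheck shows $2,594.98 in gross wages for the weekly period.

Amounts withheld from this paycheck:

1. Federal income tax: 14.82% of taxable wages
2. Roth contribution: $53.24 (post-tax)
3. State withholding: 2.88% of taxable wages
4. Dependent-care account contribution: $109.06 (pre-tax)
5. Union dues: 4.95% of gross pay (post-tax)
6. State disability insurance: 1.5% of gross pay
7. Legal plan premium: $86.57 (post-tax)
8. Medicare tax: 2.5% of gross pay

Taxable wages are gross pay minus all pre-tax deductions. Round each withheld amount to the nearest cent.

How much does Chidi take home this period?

$1,673.87

Dependent-care account contribution: $109.06
Taxable wages = $2,594.98 − $109.06 = $2,485.92
Federal income tax: $2,485.92 × 0.1482 = $368.41
State withholding: $2,485.92 × 0.0288 = $71.59
Medicare tax: $2,594.98 × 0.025 = $64.87
State disability insurance: $2,594.98 × 0.015 = $38.92
Union dues: $2,594.98 × 0.0495 = $128.45
Legal plan premium: $86.57
Roth contribution: $53.24
Total deductions = $109.06 + $368.41 + $71.59 + $64.87 + $38.92 + $128.45 + $86.57 + $53.24 = $921.11
Net pay = $2,594.98 − $921.11 = $1,673.87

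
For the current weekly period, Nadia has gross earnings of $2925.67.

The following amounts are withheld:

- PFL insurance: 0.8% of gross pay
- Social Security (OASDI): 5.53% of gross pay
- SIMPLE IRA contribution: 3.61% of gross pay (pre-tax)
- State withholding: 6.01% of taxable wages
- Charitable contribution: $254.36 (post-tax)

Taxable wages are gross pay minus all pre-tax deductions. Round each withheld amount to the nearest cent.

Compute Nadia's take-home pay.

$2211.00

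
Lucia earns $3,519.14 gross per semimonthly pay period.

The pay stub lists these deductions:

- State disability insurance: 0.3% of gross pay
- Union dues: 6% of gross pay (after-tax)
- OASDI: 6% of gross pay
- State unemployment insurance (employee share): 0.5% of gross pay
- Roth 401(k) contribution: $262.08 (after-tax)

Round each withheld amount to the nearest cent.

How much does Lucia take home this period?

State disability insurance: $3,519.14 × 0.003 = $10.56
OASDI: $3,519.14 × 0.06 = $211.15
State unemployment insurance (employee share): $3,519.14 × 0.005 = $17.60
Union dues: $3,519.14 × 0.06 = $211.15
Roth 401(k) contribution: $262.08
Total deductions = $10.56 + $211.15 + $17.60 + $211.15 + $262.08 = $712.54
Net pay = $3,519.14 − $712.54 = $2,806.60

$2,806.60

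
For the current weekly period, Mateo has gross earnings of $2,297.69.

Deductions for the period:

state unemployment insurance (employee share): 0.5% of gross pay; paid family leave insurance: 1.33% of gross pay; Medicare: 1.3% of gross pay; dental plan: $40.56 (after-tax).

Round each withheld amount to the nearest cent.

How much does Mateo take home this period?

$2,185.21

Paid family leave insurance: $2,297.69 × 0.0133 = $30.56
State unemployment insurance (employee share): $2,297.69 × 0.005 = $11.49
Medicare: $2,297.69 × 0.013 = $29.87
Dental plan: $40.56
Total deductions = $30.56 + $11.49 + $29.87 + $40.56 = $112.48
Net pay = $2,297.69 − $112.48 = $2,185.21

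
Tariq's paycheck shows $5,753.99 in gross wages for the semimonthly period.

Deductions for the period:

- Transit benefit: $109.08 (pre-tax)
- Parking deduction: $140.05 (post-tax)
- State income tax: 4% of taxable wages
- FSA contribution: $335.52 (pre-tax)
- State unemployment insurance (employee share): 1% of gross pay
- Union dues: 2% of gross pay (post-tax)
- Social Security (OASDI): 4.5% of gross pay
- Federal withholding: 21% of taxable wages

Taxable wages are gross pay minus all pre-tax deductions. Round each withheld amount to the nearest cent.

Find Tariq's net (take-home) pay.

FSA contribution: $335.52
Transit benefit: $109.08
Pre-tax total = $335.52 + $109.08 = $444.60
Taxable wages = $5,753.99 − $444.60 = $5,309.39
State income tax: $5,309.39 × 0.04 = $212.38
Federal withholding: $5,309.39 × 0.21 = $1,114.97
Social Security (OASDI): $5,753.99 × 0.045 = $258.93
State unemployment insurance (employee share): $5,753.99 × 0.01 = $57.54
Parking deduction: $140.05
Union dues: $5,753.99 × 0.02 = $115.08
Total deductions = $335.52 + $109.08 + $212.38 + $1,114.97 + $258.93 + $57.54 + $140.05 + $115.08 = $2,343.55
Net pay = $5,753.99 − $2,343.55 = $3,410.44

$3,410.44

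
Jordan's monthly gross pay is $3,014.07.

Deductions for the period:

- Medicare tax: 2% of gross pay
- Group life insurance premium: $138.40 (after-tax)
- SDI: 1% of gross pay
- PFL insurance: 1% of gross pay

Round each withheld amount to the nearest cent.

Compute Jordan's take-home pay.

$2,755.11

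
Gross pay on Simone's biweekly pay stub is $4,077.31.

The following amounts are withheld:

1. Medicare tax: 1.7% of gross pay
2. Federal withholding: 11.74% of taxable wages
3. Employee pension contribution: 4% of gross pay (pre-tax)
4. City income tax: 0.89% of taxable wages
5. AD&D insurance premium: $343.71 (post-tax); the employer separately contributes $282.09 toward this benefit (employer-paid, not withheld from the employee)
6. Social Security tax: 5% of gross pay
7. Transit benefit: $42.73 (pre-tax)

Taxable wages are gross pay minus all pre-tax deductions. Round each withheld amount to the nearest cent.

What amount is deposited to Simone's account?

Employee pension contribution: $4,077.31 × 0.04 = $163.09
Transit benefit: $42.73
Pre-tax total = $163.09 + $42.73 = $205.82
Taxable wages = $4,077.31 − $205.82 = $3,871.49
Federal withholding: $3,871.49 × 0.1174 = $454.51
City income tax: $3,871.49 × 0.0089 = $34.46
Social Security tax: $4,077.31 × 0.05 = $203.87
Medicare tax: $4,077.31 × 0.017 = $69.31
AD&D insurance premium: $343.71
(Employer's $282.09 toward AD&D insurance premium is not withheld from the employee.)
Total deductions = $163.09 + $42.73 + $454.51 + $34.46 + $203.87 + $69.31 + $343.71 = $1,311.68
Net pay = $4,077.31 − $1,311.68 = $2,765.63

$2,765.63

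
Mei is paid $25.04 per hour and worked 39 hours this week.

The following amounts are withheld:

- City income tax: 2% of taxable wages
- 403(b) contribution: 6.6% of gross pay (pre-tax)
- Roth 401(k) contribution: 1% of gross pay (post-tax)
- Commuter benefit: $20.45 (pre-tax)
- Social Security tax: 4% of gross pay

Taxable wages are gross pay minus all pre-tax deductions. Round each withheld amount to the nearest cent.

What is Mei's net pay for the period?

Gross pay: 39 × $25.04 = $976.56
403(b) contribution: $976.56 × 0.066 = $64.45
Commuter benefit: $20.45
Pre-tax total = $64.45 + $20.45 = $84.90
Taxable wages = $976.56 − $84.90 = $891.66
City income tax: $891.66 × 0.02 = $17.83
Social Security tax: $976.56 × 0.04 = $39.06
Roth 401(k) contribution: $976.56 × 0.01 = $9.77
Total deductions = $64.45 + $20.45 + $17.83 + $39.06 + $9.77 = $151.56
Net pay = $976.56 − $151.56 = $825.00

$825.00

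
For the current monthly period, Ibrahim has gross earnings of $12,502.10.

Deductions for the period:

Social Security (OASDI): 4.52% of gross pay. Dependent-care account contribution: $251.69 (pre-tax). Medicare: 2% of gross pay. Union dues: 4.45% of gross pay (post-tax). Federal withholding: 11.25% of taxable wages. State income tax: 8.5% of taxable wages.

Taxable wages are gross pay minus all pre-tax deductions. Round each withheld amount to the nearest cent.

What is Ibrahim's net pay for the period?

$8,459.49

Dependent-care account contribution: $251.69
Taxable wages = $12,502.10 − $251.69 = $12,250.41
State income tax: $12,250.41 × 0.085 = $1,041.28
Federal withholding: $12,250.41 × 0.1125 = $1,378.17
Social Security (OASDI): $12,502.10 × 0.0452 = $565.09
Medicare: $12,502.10 × 0.02 = $250.04
Union dues: $12,502.10 × 0.0445 = $556.34
Total deductions = $251.69 + $1,041.28 + $1,378.17 + $565.09 + $250.04 + $556.34 = $4,042.61
Net pay = $12,502.10 − $4,042.61 = $8,459.49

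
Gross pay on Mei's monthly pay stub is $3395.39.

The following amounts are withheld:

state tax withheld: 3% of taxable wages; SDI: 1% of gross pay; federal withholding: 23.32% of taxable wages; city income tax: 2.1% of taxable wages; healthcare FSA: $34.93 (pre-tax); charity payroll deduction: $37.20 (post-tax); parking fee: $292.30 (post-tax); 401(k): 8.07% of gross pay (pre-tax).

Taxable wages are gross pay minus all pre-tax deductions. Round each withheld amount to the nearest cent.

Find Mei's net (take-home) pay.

Healthcare FSA: $34.93
401(k): $3395.39 × 0.0807 = $274.01
Pre-tax total = $34.93 + $274.01 = $308.94
Taxable wages = $3395.39 − $308.94 = $3086.45
City income tax: $3086.45 × 0.021 = $64.82
Federal withholding: $3086.45 × 0.2332 = $719.76
State tax withheld: $3086.45 × 0.03 = $92.59
SDI: $3395.39 × 0.01 = $33.95
Charity payroll deduction: $37.20
Parking fee: $292.30
Total deductions = $34.93 + $274.01 + $64.82 + $719.76 + $92.59 + $33.95 + $37.20 + $292.30 = $1549.56
Net pay = $3395.39 − $1549.56 = $1845.83

$1845.83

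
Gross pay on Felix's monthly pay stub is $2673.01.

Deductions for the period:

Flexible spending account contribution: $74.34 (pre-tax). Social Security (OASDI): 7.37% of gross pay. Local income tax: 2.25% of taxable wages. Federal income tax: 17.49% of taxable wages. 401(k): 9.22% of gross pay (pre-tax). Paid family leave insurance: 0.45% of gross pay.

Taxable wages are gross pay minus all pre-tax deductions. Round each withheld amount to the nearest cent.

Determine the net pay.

401(k): $2673.01 × 0.0922 = $246.45
Flexible spending account contribution: $74.34
Pre-tax total = $246.45 + $74.34 = $320.79
Taxable wages = $2673.01 − $320.79 = $2352.22
Local income tax: $2352.22 × 0.0225 = $52.92
Federal income tax: $2352.22 × 0.1749 = $411.40
Paid family leave insurance: $2673.01 × 0.0045 = $12.03
Social Security (OASDI): $2673.01 × 0.0737 = $197.00
Total deductions = $246.45 + $74.34 + $52.92 + $411.40 + $12.03 + $197.00 = $994.14
Net pay = $2673.01 − $994.14 = $1678.87

$1678.87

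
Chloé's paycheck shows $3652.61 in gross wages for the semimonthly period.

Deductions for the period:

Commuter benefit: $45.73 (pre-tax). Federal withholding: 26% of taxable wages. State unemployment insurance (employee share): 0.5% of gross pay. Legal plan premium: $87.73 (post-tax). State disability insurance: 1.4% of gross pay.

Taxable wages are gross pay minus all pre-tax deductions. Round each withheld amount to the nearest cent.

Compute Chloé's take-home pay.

Commuter benefit: $45.73
Taxable wages = $3652.61 − $45.73 = $3606.88
Federal withholding: $3606.88 × 0.26 = $937.79
State unemployment insurance (employee share): $3652.61 × 0.005 = $18.26
State disability insurance: $3652.61 × 0.014 = $51.14
Legal plan premium: $87.73
Total deductions = $45.73 + $937.79 + $18.26 + $51.14 + $87.73 = $1140.65
Net pay = $3652.61 − $1140.65 = $2511.96

$2511.96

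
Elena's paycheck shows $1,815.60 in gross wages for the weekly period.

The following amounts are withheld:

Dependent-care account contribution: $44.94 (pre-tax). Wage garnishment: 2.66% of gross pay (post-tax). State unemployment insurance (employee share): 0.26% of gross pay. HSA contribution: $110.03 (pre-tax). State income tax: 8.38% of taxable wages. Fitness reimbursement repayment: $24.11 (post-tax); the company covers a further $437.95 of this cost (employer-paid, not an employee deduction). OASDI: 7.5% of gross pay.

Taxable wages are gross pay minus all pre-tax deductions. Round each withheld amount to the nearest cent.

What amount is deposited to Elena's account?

$1,308.18

HSA contribution: $110.03
Dependent-care account contribution: $44.94
Pre-tax total = $110.03 + $44.94 = $154.97
Taxable wages = $1,815.60 − $154.97 = $1,660.63
State income tax: $1,660.63 × 0.0838 = $139.16
OASDI: $1,815.60 × 0.075 = $136.17
State unemployment insurance (employee share): $1,815.60 × 0.0026 = $4.72
Wage garnishment: $1,815.60 × 0.0266 = $48.29
Fitness reimbursement repayment: $24.11
(Employer's $437.95 toward fitness reimbursement repayment is not withheld from the employee.)
Total deductions = $110.03 + $44.94 + $139.16 + $136.17 + $4.72 + $48.29 + $24.11 = $507.42
Net pay = $1,815.60 − $507.42 = $1,308.18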